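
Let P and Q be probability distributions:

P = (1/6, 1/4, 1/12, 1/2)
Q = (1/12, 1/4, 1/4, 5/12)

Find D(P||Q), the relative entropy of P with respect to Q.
D(P||Q) = Σ P(i) log₂(P(i)/Q(i))
  i=0: (1/6) × log₂((1/6)/(1/12)) = (1/6) × log₂(2) = 0.1667
  i=1: (1/4) × log₂((1/4)/(1/4)) = (1/4) × log₂(1) = 0.0000
  i=2: (1/12) × log₂((1/12)/(1/4)) = (1/12) × log₂(1/3) = -0.1321
  i=3: (1/2) × log₂((1/2)/(5/12)) = (1/2) × log₂(6/5) = 0.1315
D(P||Q) = 0.1667 + 0.0000 - 0.1321 + 0.1315
  = 0.1661 bits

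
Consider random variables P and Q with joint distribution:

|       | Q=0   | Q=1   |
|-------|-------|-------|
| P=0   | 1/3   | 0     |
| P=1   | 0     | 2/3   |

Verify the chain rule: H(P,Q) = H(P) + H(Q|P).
Left side:
H(P,Q) = -[(1/3)·log₂(1/3) + (2/3)·log₂(2/3)]
  = 0.5283 + 0.3900
  = 0.9183 bits

Right side:
Marginal P(P) (row sums):
  P(P=0) = 1/3 + 0 = 1/3
  P(P=1) = 0 + 2/3 = 2/3
H(P) = -[(1/3)·log₂(1/3) + (2/3)·log₂(2/3)]
  = 0.5283 + 0.3900
  = 0.9183 bits
H(Q|P) = -Σ P(P,Q)·log₂ P(Q|P), where P(Q|P) = P(P,Q) / P(P)
  (cells with P(P,Q) = 0 contribute 0)
  (P=0,Q=0): P(Q|P) = (1/3)/(1/3) = 1;  -(1/3)·log₂(1) = 0.0000
  (P=1,Q=1): P(Q|P) = (2/3)/(2/3) = 1;  -(2/3)·log₂(1) = 0.0000
H(Q|P) = 0.0000 + 0.0000
  = 0.0000 bits
H(P) + H(Q|P) = 0.9183 + 0.0000 = 0.9183 bits

Both sides equal 0.9183 bits, so the chain rule holds ✓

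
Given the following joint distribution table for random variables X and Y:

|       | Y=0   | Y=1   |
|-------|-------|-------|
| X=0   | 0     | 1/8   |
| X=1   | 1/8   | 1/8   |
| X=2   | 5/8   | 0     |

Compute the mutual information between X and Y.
Marginal P(X) (row sums):
  P(X=0) = 0 + 1/8 = 1/8
  P(X=1) = 1/8 + 1/8 = 1/4
  P(X=2) = 5/8 + 0 = 5/8
Marginal P(Y) (column sums):
  P(Y=0) = 0 + 1/8 + 5/8 = 3/4
  P(Y=1) = 1/8 + 1/8 + 0 = 1/4

H(X) = -[(1/8)·log₂(1/8) + (1/4)·log₂(1/4) + (5/8)·log₂(5/8)]
  = 0.3750 + 0.5000 + 0.4238
  = 1.2988 bits
H(Y) = -[(3/4)·log₂(3/4) + (1/4)·log₂(1/4)]
  = 0.3113 + 0.5000
  = 0.8113 bits
H(X,Y) = -[(1/8)·log₂(1/8) + (1/8)·log₂(1/8) + (1/8)·log₂(1/8) + (5/8)·log₂(5/8)]
  = 0.3750 + 0.3750 + 0.3750 + 0.4238
  = 1.5488 bits

I(X;Y) = H(X) + H(Y) - H(X,Y)
  = 1.2988 + 0.8113 - 1.5488
  = 0.5613 bits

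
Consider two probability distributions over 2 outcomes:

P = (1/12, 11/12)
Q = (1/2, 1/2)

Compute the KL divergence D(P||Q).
D(P||Q) = Σ P(i) log₂(P(i)/Q(i))
  i=0: (1/12) × log₂((1/12)/(1/2)) = (1/12) × log₂(1/6) = -0.2154
  i=1: (11/12) × log₂((11/12)/(1/2)) = (11/12) × log₂(11/6) = 0.8016
D(P||Q) = -0.2154 + 0.8016
  = 0.5862 bits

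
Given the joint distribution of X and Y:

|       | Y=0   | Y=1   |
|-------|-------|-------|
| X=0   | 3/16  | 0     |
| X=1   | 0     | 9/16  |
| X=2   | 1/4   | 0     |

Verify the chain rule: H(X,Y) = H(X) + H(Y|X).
Left side:
H(X,Y) = -[(3/16)·log₂(3/16) + (9/16)·log₂(9/16) + (1/4)·log₂(1/4)]
  = 0.4528 + 0.4669 + 0.5000
  = 1.4197 bits

Right side:
Marginal P(X) (row sums):
  P(X=0) = 3/16 + 0 = 3/16
  P(X=1) = 0 + 9/16 = 9/16
  P(X=2) = 1/4 + 0 = 1/4
H(X) = -[(3/16)·log₂(3/16) + (9/16)·log₂(9/16) + (1/4)·log₂(1/4)]
  = 0.4528 + 0.4669 + 0.5000
  = 1.4197 bits
H(Y|X) = -Σ P(X,Y)·log₂ P(Y|X), where P(Y|X) = P(X,Y) / P(X)
  (cells with P(X,Y) = 0 contribute 0)
  (X=0,Y=0): P(Y|X) = (3/16)/(3/16) = 1;  -(3/16)·log₂(1) = 0.0000
  (X=1,Y=1): P(Y|X) = (9/16)/(9/16) = 1;  -(9/16)·log₂(1) = 0.0000
  (X=2,Y=0): P(Y|X) = (1/4)/(1/4) = 1;  -(1/4)·log₂(1) = 0.0000
H(Y|X) = 0.0000 + 0.0000 + 0.0000
  = 0.0000 bits
H(X) + H(Y|X) = 1.4197 + 0.0000 = 1.4197 bits

Both sides equal 1.4197 bits, so the chain rule holds ✓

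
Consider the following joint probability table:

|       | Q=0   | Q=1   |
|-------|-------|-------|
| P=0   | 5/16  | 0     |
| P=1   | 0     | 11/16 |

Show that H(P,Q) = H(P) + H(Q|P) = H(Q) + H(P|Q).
Marginal P(P) (row sums):
  P(P=0) = 5/16 + 0 = 5/16
  P(P=1) = 0 + 11/16 = 11/16
Marginal P(Q) (column sums):
  P(Q=0) = 5/16 + 0 = 5/16
  P(Q=1) = 0 + 11/16 = 11/16

Decomposition 1: H(P) + H(Q|P)
H(P) = -[(5/16)·log₂(5/16) + (11/16)·log₂(11/16)]
  = 0.5244 + 0.3716
  = 0.8960 bits
H(Q|P) = -Σ P(P,Q)·log₂ P(Q|P), where P(Q|P) = P(P,Q) / P(P)
  (cells with P(P,Q) = 0 contribute 0)
  (P=0,Q=0): P(Q|P) = (5/16)/(5/16) = 1;  -(5/16)·log₂(1) = 0.0000
  (P=1,Q=1): P(Q|P) = (11/16)/(11/16) = 1;  -(11/16)·log₂(1) = 0.0000
H(Q|P) = 0.0000 + 0.0000
  = 0.0000 bits
H(P) + H(Q|P) = 0.8960 + 0.0000 = 0.8960 bits

Decomposition 2: H(Q) + H(P|Q)
H(Q) = -[(5/16)·log₂(5/16) + (11/16)·log₂(11/16)]
  = 0.5244 + 0.3716
  = 0.8960 bits
H(P|Q) = -Σ P(P,Q)·log₂ P(P|Q), where P(P|Q) = P(P,Q) / P(Q)
  (cells with P(P,Q) = 0 contribute 0)
  (P=0,Q=0): P(P|Q) = (5/16)/(5/16) = 1;  -(5/16)·log₂(1) = 0.0000
  (P=1,Q=1): P(P|Q) = (11/16)/(11/16) = 1;  -(11/16)·log₂(1) = 0.0000
H(P|Q) = 0.0000 + 0.0000
  = 0.0000 bits
H(Q) + H(P|Q) = 0.8960 + 0.0000 = 0.8960 bits

Direct computation of the joint entropy:
H(P,Q) = -[(5/16)·log₂(5/16) + (11/16)·log₂(11/16)]
  = 0.5244 + 0.3716
  = 0.8960 bits

All three agree: H(P,Q) = 0.8960 bits ✓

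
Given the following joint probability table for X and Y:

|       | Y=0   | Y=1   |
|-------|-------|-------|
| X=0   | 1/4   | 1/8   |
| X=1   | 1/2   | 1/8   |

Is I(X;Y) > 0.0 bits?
Marginal P(X) (row sums):
  P(X=0) = 1/4 + 1/8 = 3/8
  P(X=1) = 1/2 + 1/8 = 5/8
Marginal P(Y) (column sums):
  P(Y=0) = 1/4 + 1/2 = 3/4
  P(Y=1) = 1/8 + 1/8 = 1/4

H(X) = -[(3/8)·log₂(3/8) + (5/8)·log₂(5/8)]
  = 0.5306 + 0.4238
  = 0.9544 bits
H(Y) = -[(3/4)·log₂(3/4) + (1/4)·log₂(1/4)]
  = 0.3113 + 0.5000
  = 0.8113 bits
H(X,Y) = -[(1/4)·log₂(1/4) + (1/8)·log₂(1/8) + (1/2)·log₂(1/2) + (1/8)·log₂(1/8)]
  = 0.5000 + 0.3750 + 0.5000 + 0.3750
  = 1.7500 bits

I(X;Y) = H(X) + H(Y) - H(X,Y)
  = 0.9544 + 0.8113 - 1.7500
  = 0.0157 bits

Yes. I(X;Y) = 0.0157 bits, which is > 0.0 bits.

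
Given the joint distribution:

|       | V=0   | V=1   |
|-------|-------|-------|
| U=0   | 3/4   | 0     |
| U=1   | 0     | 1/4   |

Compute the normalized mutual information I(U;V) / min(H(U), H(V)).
Marginal P(U) (row sums):
  P(U=0) = 3/4 + 0 = 3/4
  P(U=1) = 0 + 1/4 = 1/4
Marginal P(V) (column sums):
  P(V=0) = 3/4 + 0 = 3/4
  P(V=1) = 0 + 1/4 = 1/4

H(U) = -[(3/4)·log₂(3/4) + (1/4)·log₂(1/4)]
  = 0.3113 + 0.5000
  = 0.8113 bits
H(V) = -[(3/4)·log₂(3/4) + (1/4)·log₂(1/4)]
  = 0.3113 + 0.5000
  = 0.8113 bits
H(U,V) = -[(3/4)·log₂(3/4) + (1/4)·log₂(1/4)]
  = 0.3113 + 0.5000
  = 0.8113 bits

I(U;V) = H(U) + H(V) - H(U,V)
  = 0.8113 + 0.8113 - 0.8113
  = 0.8113 bits

min(H(U), H(V)) = min(0.8113, 0.8113) = 0.8113 bits
Normalized MI = 0.8113 / 0.8113 = 1.0000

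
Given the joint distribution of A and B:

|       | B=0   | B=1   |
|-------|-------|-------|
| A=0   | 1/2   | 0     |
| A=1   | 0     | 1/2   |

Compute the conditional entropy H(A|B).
Marginal P(B) (column sums):
  P(B=0) = 1/2 + 0 = 1/2
  P(B=1) = 0 + 1/2 = 1/2

H(A|B) = -Σ P(A,B)·log₂ P(A|B), where P(A|B) = P(A,B) / P(B)
  (cells with P(A,B) = 0 contribute 0)
  (A=0,B=0): P(A|B) = (1/2)/(1/2) = 1;  -(1/2)·log₂(1) = 0.0000
  (A=1,B=1): P(A|B) = (1/2)/(1/2) = 1;  -(1/2)·log₂(1) = 0.0000
H(A|B) = 0.0000 + 0.0000
  = 0.0000 bits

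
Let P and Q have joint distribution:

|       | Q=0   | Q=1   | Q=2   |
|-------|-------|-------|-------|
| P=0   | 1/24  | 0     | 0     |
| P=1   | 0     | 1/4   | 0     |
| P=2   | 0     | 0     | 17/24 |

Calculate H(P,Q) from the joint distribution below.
H(P,Q) = -Σ P(P,Q) log₂ P(P,Q), summed over the non-zero cells:
H(P,Q) = -[(1/24)·log₂(1/24) + (1/4)·log₂(1/4) + (17/24)·log₂(17/24)]
  = 0.1910 + 0.5000 + 0.3524
  = 1.0434 bits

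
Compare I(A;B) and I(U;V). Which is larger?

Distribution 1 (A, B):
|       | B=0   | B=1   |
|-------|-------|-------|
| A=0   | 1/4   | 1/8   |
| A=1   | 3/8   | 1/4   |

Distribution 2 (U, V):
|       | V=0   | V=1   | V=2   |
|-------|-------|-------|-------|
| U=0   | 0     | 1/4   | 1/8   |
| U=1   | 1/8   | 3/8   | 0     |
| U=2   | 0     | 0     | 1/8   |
Distribution 1 (A, B):
Marginal P(A) (row sums):
  P(A=0) = 1/4 + 1/8 = 3/8
  P(A=1) = 3/8 + 1/4 = 5/8
Marginal P(B) (column sums):
  P(B=0) = 1/4 + 3/8 = 5/8
  P(B=1) = 1/8 + 1/4 = 3/8

H(A) = -[(3/8)·log₂(3/8) + (5/8)·log₂(5/8)]
  = 0.5306 + 0.4238
  = 0.9544 bits
H(B) = -[(5/8)·log₂(5/8) + (3/8)·log₂(3/8)]
  = 0.4238 + 0.5306
  = 0.9544 bits
H(A,B) = -[(1/4)·log₂(1/4) + (1/8)·log₂(1/8) + (3/8)·log₂(3/8) + (1/4)·log₂(1/4)]
  = 0.5000 + 0.3750 + 0.5306 + 0.5000
  = 1.9056 bits

I(A;B) = H(A) + H(B) - H(A,B)
  = 0.9544 + 0.9544 - 1.9056
  = 0.0032 bits

Distribution 2 (U, V):
Marginal P(U) (row sums):
  P(U=0) = 0 + 1/4 + 1/8 = 3/8
  P(U=1) = 1/8 + 3/8 + 0 = 1/2
  P(U=2) = 0 + 0 + 1/8 = 1/8
Marginal P(V) (column sums):
  P(V=0) = 0 + 1/8 + 0 = 1/8
  P(V=1) = 1/4 + 3/8 + 0 = 5/8
  P(V=2) = 1/8 + 0 + 1/8 = 1/4

H(U) = -[(3/8)·log₂(3/8) + (1/2)·log₂(1/2) + (1/8)·log₂(1/8)]
  = 0.5306 + 0.5000 + 0.3750
  = 1.4056 bits
H(V) = -[(1/8)·log₂(1/8) + (5/8)·log₂(5/8) + (1/4)·log₂(1/4)]
  = 0.3750 + 0.4238 + 0.5000
  = 1.2988 bits
H(U,V) = -[(1/4)·log₂(1/4) + (1/8)·log₂(1/8) + (1/8)·log₂(1/8) + (3/8)·log₂(3/8) + (1/8)·log₂(1/8)]
  = 0.5000 + 0.3750 + 0.3750 + 0.5306 + 0.3750
  = 2.1556 bits

I(U;V) = H(U) + H(V) - H(U,V)
  = 1.4056 + 1.2988 - 2.1556
  = 0.5488 bits

I(U;V) = 0.5488 bits > I(A;B) = 0.0032 bits, so (U, V) has the higher mutual information (stronger dependence).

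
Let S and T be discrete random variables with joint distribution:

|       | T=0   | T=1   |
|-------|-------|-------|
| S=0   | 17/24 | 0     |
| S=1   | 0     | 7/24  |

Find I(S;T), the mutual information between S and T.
Marginal P(S) (row sums):
  P(S=0) = 17/24 + 0 = 17/24
  P(S=1) = 0 + 7/24 = 7/24
Marginal P(T) (column sums):
  P(T=0) = 17/24 + 0 = 17/24
  P(T=1) = 0 + 7/24 = 7/24

H(S) = -[(17/24)·log₂(17/24) + (7/24)·log₂(7/24)]
  = 0.3524 + 0.5185
  = 0.8709 bits
H(T) = -[(17/24)·log₂(17/24) + (7/24)·log₂(7/24)]
  = 0.3524 + 0.5185
  = 0.8709 bits
H(S,T) = -[(17/24)·log₂(17/24) + (7/24)·log₂(7/24)]
  = 0.3524 + 0.5185
  = 0.8709 bits

I(S;T) = H(S) + H(T) - H(S,T)
  = 0.8709 + 0.8709 - 0.8709
  = 0.8709 bits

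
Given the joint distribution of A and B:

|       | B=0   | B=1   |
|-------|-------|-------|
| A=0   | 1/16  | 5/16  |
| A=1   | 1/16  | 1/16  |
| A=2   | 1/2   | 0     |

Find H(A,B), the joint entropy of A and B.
H(A,B) = -Σ P(A,B) log₂ P(A,B), summed over the non-zero cells:
H(A,B) = -[(1/16)·log₂(1/16) + (5/16)·log₂(5/16) + (1/16)·log₂(1/16) + (1/16)·log₂(1/16) + (1/2)·log₂(1/2)]
  = 0.2500 + 0.5244 + 0.2500 + 0.2500 + 0.5000
  = 1.7744 bits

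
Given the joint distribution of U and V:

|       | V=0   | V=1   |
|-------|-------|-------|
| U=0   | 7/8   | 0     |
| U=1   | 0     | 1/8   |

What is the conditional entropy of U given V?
Marginal P(V) (column sums):
  P(V=0) = 7/8 + 0 = 7/8
  P(V=1) = 0 + 1/8 = 1/8

H(U|V) = -Σ P(U,V)·log₂ P(U|V), where P(U|V) = P(U,V) / P(V)
  (cells with P(U,V) = 0 contribute 0)
  (U=0,V=0): P(U|V) = (7/8)/(7/8) = 1;  -(7/8)·log₂(1) = 0.0000
  (U=1,V=1): P(U|V) = (1/8)/(1/8) = 1;  -(1/8)·log₂(1) = 0.0000
H(U|V) = 0.0000 + 0.0000
  = 0.0000 bits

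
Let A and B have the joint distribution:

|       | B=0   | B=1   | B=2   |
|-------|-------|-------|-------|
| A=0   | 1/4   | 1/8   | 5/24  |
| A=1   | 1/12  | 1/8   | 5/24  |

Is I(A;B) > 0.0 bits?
Marginal P(A) (row sums):
  P(A=0) = 1/4 + 1/8 + 5/24 = 7/12
  P(A=1) = 1/12 + 1/8 + 5/24 = 5/12
Marginal P(B) (column sums):
  P(B=0) = 1/4 + 1/12 = 1/3
  P(B=1) = 1/8 + 1/8 = 1/4
  P(B=2) = 5/24 + 5/24 = 5/12

H(A) = -[(7/12)·log₂(7/12) + (5/12)·log₂(5/12)]
  = 0.4536 + 0.5263
  = 0.9799 bits
H(B) = -[(1/3)·log₂(1/3) + (1/4)·log₂(1/4) + (5/12)·log₂(5/12)]
  = 0.5283 + 0.5000 + 0.5263
  = 1.5546 bits
H(A,B) = -[(1/4)·log₂(1/4) + (1/8)·log₂(1/8) + (5/24)·log₂(5/24) + (1/12)·log₂(1/12) + (1/8)·log₂(1/8) + (5/24)·log₂(5/24)]
  = 0.5000 + 0.3750 + 0.4715 + 0.2987 + 0.3750 + 0.4715
  = 2.4917 bits

I(A;B) = H(A) + H(B) - H(A,B)
  = 0.9799 + 1.5546 - 2.4917
  = 0.0428 bits

Yes. I(A;B) = 0.0428 bits, which is > 0.0 bits.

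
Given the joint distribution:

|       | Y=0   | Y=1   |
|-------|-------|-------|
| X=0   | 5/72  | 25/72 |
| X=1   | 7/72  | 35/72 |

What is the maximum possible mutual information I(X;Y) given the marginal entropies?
The upper bound on mutual information is I(X;Y) ≤ min(H(X), H(Y)).

Marginal P(X) (row sums):
  P(X=0) = 5/72 + 25/72 = 5/12
  P(X=1) = 7/72 + 35/72 = 7/12
Marginal P(Y) (column sums):
  P(Y=0) = 5/72 + 7/72 = 1/6
  P(Y=1) = 25/72 + 35/72 = 5/6

H(X) = -[(5/12)·log₂(5/12) + (7/12)·log₂(7/12)]
  = 0.5263 + 0.4536
  = 0.9799 bits
H(Y) = -[(1/6)·log₂(1/6) + (5/6)·log₂(5/6)]
  = 0.4308 + 0.2192
  = 0.6500 bits

Maximum possible I(X;Y) = min(0.9799, 0.6500) = 0.6500 bits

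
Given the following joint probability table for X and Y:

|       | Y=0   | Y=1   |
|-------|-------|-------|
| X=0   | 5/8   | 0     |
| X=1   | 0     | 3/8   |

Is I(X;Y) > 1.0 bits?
Marginal P(X) (row sums):
  P(X=0) = 5/8 + 0 = 5/8
  P(X=1) = 0 + 3/8 = 3/8
Marginal P(Y) (column sums):
  P(Y=0) = 5/8 + 0 = 5/8
  P(Y=1) = 0 + 3/8 = 3/8

H(X) = -[(5/8)·log₂(5/8) + (3/8)·log₂(3/8)]
  = 0.4238 + 0.5306
  = 0.9544 bits
H(Y) = -[(5/8)·log₂(5/8) + (3/8)·log₂(3/8)]
  = 0.4238 + 0.5306
  = 0.9544 bits
H(X,Y) = -[(5/8)·log₂(5/8) + (3/8)·log₂(3/8)]
  = 0.4238 + 0.5306
  = 0.9544 bits

I(X;Y) = H(X) + H(Y) - H(X,Y)
  = 0.9544 + 0.9544 - 0.9544
  = 0.9544 bits

No. I(X;Y) = 0.9544 bits, which is ≤ 1.0 bits.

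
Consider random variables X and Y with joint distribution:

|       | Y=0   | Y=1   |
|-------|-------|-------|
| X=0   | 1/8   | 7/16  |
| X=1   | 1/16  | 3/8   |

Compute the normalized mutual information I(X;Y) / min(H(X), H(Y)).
Marginal P(X) (row sums):
  P(X=0) = 1/8 + 7/16 = 9/16
  P(X=1) = 1/16 + 3/8 = 7/16
Marginal P(Y) (column sums):
  P(Y=0) = 1/8 + 1/16 = 3/16
  P(Y=1) = 7/16 + 3/8 = 13/16

H(X) = -[(9/16)·log₂(9/16) + (7/16)·log₂(7/16)]
  = 0.4669 + 0.5218
  = 0.9887 bits
H(Y) = -[(3/16)·log₂(3/16) + (13/16)·log₂(13/16)]
  = 0.4528 + 0.2434
  = 0.6962 bits
H(X,Y) = -[(1/8)·log₂(1/8) + (7/16)·log₂(7/16) + (1/16)·log₂(1/16) + (3/8)·log₂(3/8)]
  = 0.3750 + 0.5218 + 0.2500 + 0.5306
  = 1.6774 bits

I(X;Y) = H(X) + H(Y) - H(X,Y)
  = 0.9887 + 0.6962 - 1.6774
  = 0.0075 bits

min(H(X), H(Y)) = min(0.9887, 0.6962) = 0.6962 bits
Normalized MI = 0.0075 / 0.6962 = 0.0108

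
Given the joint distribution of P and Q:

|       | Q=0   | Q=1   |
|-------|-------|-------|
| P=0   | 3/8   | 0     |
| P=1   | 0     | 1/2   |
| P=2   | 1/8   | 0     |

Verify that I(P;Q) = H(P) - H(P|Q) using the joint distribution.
Left side, from I(P;Q) = H(P) + H(Q) - H(P,Q):
Marginal P(P) (row sums):
  P(P=0) = 3/8 + 0 = 3/8
  P(P=1) = 0 + 1/2 = 1/2
  P(P=2) = 1/8 + 0 = 1/8
Marginal P(Q) (column sums):
  P(Q=0) = 3/8 + 0 + 1/8 = 1/2
  P(Q=1) = 0 + 1/2 + 0 = 1/2

H(P) = -[(3/8)·log₂(3/8) + (1/2)·log₂(1/2) + (1/8)·log₂(1/8)]
  = 0.5306 + 0.5000 + 0.3750
  = 1.4056 bits
H(Q) = -[(1/2)·log₂(1/2) + (1/2)·log₂(1/2)]
  = 0.5000 + 0.5000
  = 1.0000 bits
H(P,Q) = -[(3/8)·log₂(3/8) + (1/2)·log₂(1/2) + (1/8)·log₂(1/8)]
  = 0.5306 + 0.5000 + 0.3750
  = 1.4056 bits

I(P;Q) = H(P) + H(Q) - H(P,Q)
  = 1.4056 + 1.0000 - 1.4056
  = 1.0000 bits

Right side, with H(P|Q) computed directly from the conditional probabilities:
H(P|Q) = -Σ P(P,Q)·log₂ P(P|Q), where P(P|Q) = P(P,Q) / P(Q)
  (cells with P(P,Q) = 0 contribute 0)
  (P=0,Q=0): P(P|Q) = (3/8)/(1/2) = 3/4;  -(3/8)·log₂(3/4) = 0.1556
  (P=1,Q=1): P(P|Q) = (1/2)/(1/2) = 1;  -(1/2)·log₂(1) = 0.0000
  (P=2,Q=0): P(P|Q) = (1/8)/(1/2) = 1/4;  -(1/8)·log₂(1/4) = 0.2500
H(P|Q) = 0.1556 + 0.0000 + 0.2500
  = 0.4056 bits
H(P) - H(P|Q) = 1.4056 - 0.4056 = 1.0000 bits

Both sides equal 1.0000 bits, so I(P;Q) = H(P) - H(P|Q) ✓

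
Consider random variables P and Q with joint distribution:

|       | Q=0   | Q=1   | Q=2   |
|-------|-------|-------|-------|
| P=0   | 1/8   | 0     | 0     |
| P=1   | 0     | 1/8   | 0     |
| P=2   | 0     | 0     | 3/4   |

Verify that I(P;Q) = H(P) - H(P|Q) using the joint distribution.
Left side, from I(P;Q) = H(P) + H(Q) - H(P,Q):
Marginal P(P) (row sums):
  P(P=0) = 1/8 + 0 + 0 = 1/8
  P(P=1) = 0 + 1/8 + 0 = 1/8
  P(P=2) = 0 + 0 + 3/4 = 3/4
Marginal P(Q) (column sums):
  P(Q=0) = 1/8 + 0 + 0 = 1/8
  P(Q=1) = 0 + 1/8 + 0 = 1/8
  P(Q=2) = 0 + 0 + 3/4 = 3/4

H(P) = -[(1/8)·log₂(1/8) + (1/8)·log₂(1/8) + (3/4)·log₂(3/4)]
  = 0.3750 + 0.3750 + 0.3113
  = 1.0613 bits
H(Q) = -[(1/8)·log₂(1/8) + (1/8)·log₂(1/8) + (3/4)·log₂(3/4)]
  = 0.3750 + 0.3750 + 0.3113
  = 1.0613 bits
H(P,Q) = -[(1/8)·log₂(1/8) + (1/8)·log₂(1/8) + (3/4)·log₂(3/4)]
  = 0.3750 + 0.3750 + 0.3113
  = 1.0613 bits

I(P;Q) = H(P) + H(Q) - H(P,Q)
  = 1.0613 + 1.0613 - 1.0613
  = 1.0613 bits

Right side, with H(P|Q) computed directly from the conditional probabilities:
H(P|Q) = -Σ P(P,Q)·log₂ P(P|Q), where P(P|Q) = P(P,Q) / P(Q)
  (cells with P(P,Q) = 0 contribute 0)
  (P=0,Q=0): P(P|Q) = (1/8)/(1/8) = 1;  -(1/8)·log₂(1) = 0.0000
  (P=1,Q=1): P(P|Q) = (1/8)/(1/8) = 1;  -(1/8)·log₂(1) = 0.0000
  (P=2,Q=2): P(P|Q) = (3/4)/(3/4) = 1;  -(3/4)·log₂(1) = 0.0000
H(P|Q) = 0.0000 + 0.0000 + 0.0000
  = 0.0000 bits
H(P) - H(P|Q) = 1.0613 - 0.0000 = 1.0613 bits

Both sides equal 1.0613 bits, so I(P;Q) = H(P) - H(P|Q) ✓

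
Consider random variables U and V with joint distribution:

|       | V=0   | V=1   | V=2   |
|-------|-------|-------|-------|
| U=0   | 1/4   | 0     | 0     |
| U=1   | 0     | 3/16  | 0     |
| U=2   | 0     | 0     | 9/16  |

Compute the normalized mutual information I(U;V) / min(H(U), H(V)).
Marginal P(U) (row sums):
  P(U=0) = 1/4 + 0 + 0 = 1/4
  P(U=1) = 0 + 3/16 + 0 = 3/16
  P(U=2) = 0 + 0 + 9/16 = 9/16
Marginal P(V) (column sums):
  P(V=0) = 1/4 + 0 + 0 = 1/4
  P(V=1) = 0 + 3/16 + 0 = 3/16
  P(V=2) = 0 + 0 + 9/16 = 9/16

H(U) = -[(1/4)·log₂(1/4) + (3/16)·log₂(3/16) + (9/16)·log₂(9/16)]
  = 0.5000 + 0.4528 + 0.4669
  = 1.4197 bits
H(V) = -[(1/4)·log₂(1/4) + (3/16)·log₂(3/16) + (9/16)·log₂(9/16)]
  = 0.5000 + 0.4528 + 0.4669
  = 1.4197 bits
H(U,V) = -[(1/4)·log₂(1/4) + (3/16)·log₂(3/16) + (9/16)·log₂(9/16)]
  = 0.5000 + 0.4528 + 0.4669
  = 1.4197 bits

I(U;V) = H(U) + H(V) - H(U,V)
  = 1.4197 + 1.4197 - 1.4197
  = 1.4197 bits

min(H(U), H(V)) = min(1.4197, 1.4197) = 1.4197 bits
Normalized MI = 1.4197 / 1.4197 = 1.0000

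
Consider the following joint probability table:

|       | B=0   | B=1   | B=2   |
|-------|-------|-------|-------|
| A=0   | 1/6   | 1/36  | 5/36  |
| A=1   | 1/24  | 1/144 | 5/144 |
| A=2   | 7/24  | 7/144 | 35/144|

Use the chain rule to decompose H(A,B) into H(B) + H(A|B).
By the chain rule: H(A,B) = H(B) + H(A|B)

Marginal P(B) (column sums):
  P(B=0) = 1/6 + 1/24 + 7/24 = 1/2
  P(B=1) = 1/36 + 1/144 + 7/144 = 1/12
  P(B=2) = 5/36 + 5/144 + 35/144 = 5/12
H(B) = -[(1/2)·log₂(1/2) + (1/12)·log₂(1/12) + (5/12)·log₂(5/12)]
  = 0.5000 + 0.2987 + 0.5263
  = 1.3250 bits
H(A|B) = -Σ P(A,B)·log₂ P(A|B), where P(A|B) = P(A,B) / P(B)
  (A=0,B=0): P(A|B) = (1/6)/(1/2) = 1/3;  -(1/6)·log₂(1/3) = 0.2642
  (A=0,B=1): P(A|B) = (1/36)/(1/12) = 1/3;  -(1/36)·log₂(1/3) = 0.0440
  (A=0,B=2): P(A|B) = (5/36)/(5/12) = 1/3;  -(5/36)·log₂(1/3) = 0.2201
  (A=1,B=0): P(A|B) = (1/24)/(1/2) = 1/12;  -(1/24)·log₂(1/12) = 0.1494
  (A=1,B=1): P(A|B) = (1/144)/(1/12) = 1/12;  -(1/144)·log₂(1/12) = 0.0249
  (A=1,B=2): P(A|B) = (5/144)/(5/12) = 1/12;  -(5/144)·log₂(1/12) = 0.1245
  (A=2,B=0): P(A|B) = (7/24)/(1/2) = 7/12;  -(7/24)·log₂(7/12) = 0.2268
  (A=2,B=1): P(A|B) = (7/144)/(1/12) = 7/12;  -(7/144)·log₂(7/12) = 0.0378
  (A=2,B=2): P(A|B) = (35/144)/(5/12) = 7/12;  -(35/144)·log₂(7/12) = 0.1890
H(A|B) = 0.2642 + 0.0440 + 0.2201 + 0.1494 + 0.0249 + 0.1245 + 0.2268 + 0.0378 + 0.1890
  = 1.2807 bits

H(A,B) = H(B) + H(A|B) = 1.3250 + 1.2807 = 2.6057 bits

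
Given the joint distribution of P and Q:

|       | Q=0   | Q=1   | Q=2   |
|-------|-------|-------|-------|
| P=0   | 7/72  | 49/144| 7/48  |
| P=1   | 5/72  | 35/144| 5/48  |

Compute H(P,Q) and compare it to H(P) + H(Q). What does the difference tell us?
Marginal P(P) (row sums):
  P(P=0) = 7/72 + 49/144 + 7/48 = 7/12
  P(P=1) = 5/72 + 35/144 + 5/48 = 5/12
Marginal P(Q) (column sums):
  P(Q=0) = 7/72 + 5/72 = 1/6
  P(Q=1) = 49/144 + 35/144 = 7/12
  P(Q=2) = 7/48 + 5/48 = 1/4

H(P,Q) = -[(7/72)·log₂(7/72) + (49/144)·log₂(49/144) + (7/48)·log₂(7/48) + (5/72)·log₂(5/72) + (35/144)·log₂(35/144) + (5/48)·log₂(5/48)]
  = 0.3269 + 0.5292 + 0.4051 + 0.2672 + 0.4960 + 0.3399
  = 2.3643 bits
H(P) = -[(7/12)·log₂(7/12) + (5/12)·log₂(5/12)]
  = 0.4536 + 0.5263
  = 0.9799 bits
H(Q) = -[(1/6)·log₂(1/6) + (7/12)·log₂(7/12) + (1/4)·log₂(1/4)]
  = 0.4308 + 0.4536 + 0.5000
  = 1.3844 bits

H(P) + H(Q) = 0.9799 + 1.3844 = 2.3643 bits
Difference: H(P) + H(Q) - H(P,Q) = 2.3643 - 2.3643 = 0.0000 bits = I(P;Q)

The difference is the mutual information; it is 0 here, so P and Q are independent (the joint entropy equals the sum of the marginal entropies).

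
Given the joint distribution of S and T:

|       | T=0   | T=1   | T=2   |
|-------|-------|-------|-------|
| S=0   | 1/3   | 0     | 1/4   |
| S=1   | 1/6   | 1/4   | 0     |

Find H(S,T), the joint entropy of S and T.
H(S,T) = -Σ P(S,T) log₂ P(S,T), summed over the non-zero cells:
H(S,T) = -[(1/3)·log₂(1/3) + (1/4)·log₂(1/4) + (1/6)·log₂(1/6) + (1/4)·log₂(1/4)]
  = 0.5283 + 0.5000 + 0.4308 + 0.5000
  = 1.9591 bits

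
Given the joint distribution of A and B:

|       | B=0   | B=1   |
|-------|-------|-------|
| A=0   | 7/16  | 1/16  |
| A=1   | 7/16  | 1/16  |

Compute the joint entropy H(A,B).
H(A,B) = -Σ P(A,B) log₂ P(A,B), summed over the non-zero cells:
H(A,B) = -[(7/16)·log₂(7/16) + (1/16)·log₂(1/16) + (7/16)·log₂(7/16) + (1/16)·log₂(1/16)]
  = 0.5218 + 0.2500 + 0.5218 + 0.2500
  = 1.5436 bits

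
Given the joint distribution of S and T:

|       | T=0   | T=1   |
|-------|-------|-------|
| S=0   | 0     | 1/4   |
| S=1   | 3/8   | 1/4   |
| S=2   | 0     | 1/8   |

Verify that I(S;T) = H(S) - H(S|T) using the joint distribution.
Left side, from I(S;T) = H(S) + H(T) - H(S,T):
Marginal P(S) (row sums):
  P(S=0) = 0 + 1/4 = 1/4
  P(S=1) = 3/8 + 1/4 = 5/8
  P(S=2) = 0 + 1/8 = 1/8
Marginal P(T) (column sums):
  P(T=0) = 0 + 3/8 + 0 = 3/8
  P(T=1) = 1/4 + 1/4 + 1/8 = 5/8

H(S) = -[(1/4)·log₂(1/4) + (5/8)·log₂(5/8) + (1/8)·log₂(1/8)]
  = 0.5000 + 0.4238 + 0.3750
  = 1.2988 bits
H(T) = -[(3/8)·log₂(3/8) + (5/8)·log₂(5/8)]
  = 0.5306 + 0.4238
  = 0.9544 bits
H(S,T) = -[(1/4)·log₂(1/4) + (3/8)·log₂(3/8) + (1/4)·log₂(1/4) + (1/8)·log₂(1/8)]
  = 0.5000 + 0.5306 + 0.5000 + 0.3750
  = 1.9056 bits

I(S;T) = H(S) + H(T) - H(S,T)
  = 1.2988 + 0.9544 - 1.9056
  = 0.3476 bits

Right side, with H(S|T) computed directly from the conditional probabilities:
H(S|T) = -Σ P(S,T)·log₂ P(S|T), where P(S|T) = P(S,T) / P(T)
  (cells with P(S,T) = 0 contribute 0)
  (S=0,T=1): P(S|T) = (1/4)/(5/8) = 2/5;  -(1/4)·log₂(2/5) = 0.3305
  (S=1,T=0): P(S|T) = (3/8)/(3/8) = 1;  -(3/8)·log₂(1) = 0.0000
  (S=1,T=1): P(S|T) = (1/4)/(5/8) = 2/5;  -(1/4)·log₂(2/5) = 0.3305
  (S=2,T=1): P(S|T) = (1/8)/(5/8) = 1/5;  -(1/8)·log₂(1/5) = 0.2902
H(S|T) = 0.3305 + 0.0000 + 0.3305 + 0.2902
  = 0.9512 bits
H(S) - H(S|T) = 1.2988 - 0.9512 = 0.3476 bits

Both sides equal 0.3476 bits, so I(S;T) = H(S) - H(S|T) ✓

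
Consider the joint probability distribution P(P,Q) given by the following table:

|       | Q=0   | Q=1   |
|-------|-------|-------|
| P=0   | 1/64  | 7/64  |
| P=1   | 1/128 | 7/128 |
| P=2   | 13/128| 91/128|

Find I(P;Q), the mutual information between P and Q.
Marginal P(P) (row sums):
  P(P=0) = 1/64 + 7/64 = 1/8
  P(P=1) = 1/128 + 7/128 = 1/16
  P(P=2) = 13/128 + 91/128 = 13/16
Marginal P(Q) (column sums):
  P(Q=0) = 1/64 + 1/128 + 13/128 = 1/8
  P(Q=1) = 7/64 + 7/128 + 91/128 = 7/8

H(P) = -[(1/8)·log₂(1/8) + (1/16)·log₂(1/16) + (13/16)·log₂(13/16)]
  = 0.3750 + 0.2500 + 0.2434
  = 0.8684 bits
H(Q) = -[(1/8)·log₂(1/8) + (7/8)·log₂(7/8)]
  = 0.3750 + 0.1686
  = 0.5436 bits
H(P,Q) = -[(1/64)·log₂(1/64) + (7/64)·log₂(7/64) + (1/128)·log₂(1/128) + (7/128)·log₂(7/128) + (13/128)·log₂(13/128) + (91/128)·log₂(91/128)]
  = 0.0938 + 0.3492 + 0.0547 + 0.2293 + 0.3351 + 0.3499
  = 1.4120 bits

I(P;Q) = H(P) + H(Q) - H(P,Q)
  = 0.8684 + 0.5436 - 1.4120
  = 0.0000 bits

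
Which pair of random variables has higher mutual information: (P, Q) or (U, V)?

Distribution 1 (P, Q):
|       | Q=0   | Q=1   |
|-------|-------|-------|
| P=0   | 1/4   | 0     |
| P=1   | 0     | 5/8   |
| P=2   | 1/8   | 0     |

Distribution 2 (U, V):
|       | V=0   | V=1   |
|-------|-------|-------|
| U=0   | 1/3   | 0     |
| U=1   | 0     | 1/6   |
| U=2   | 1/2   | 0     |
Distribution 1 (P, Q):
Marginal P(P) (row sums):
  P(P=0) = 1/4 + 0 = 1/4
  P(P=1) = 0 + 5/8 = 5/8
  P(P=2) = 1/8 + 0 = 1/8
Marginal P(Q) (column sums):
  P(Q=0) = 1/4 + 0 + 1/8 = 3/8
  P(Q=1) = 0 + 5/8 + 0 = 5/8

H(P) = -[(1/4)·log₂(1/4) + (5/8)·log₂(5/8) + (1/8)·log₂(1/8)]
  = 0.5000 + 0.4238 + 0.3750
  = 1.2988 bits
H(Q) = -[(3/8)·log₂(3/8) + (5/8)·log₂(5/8)]
  = 0.5306 + 0.4238
  = 0.9544 bits
H(P,Q) = -[(1/4)·log₂(1/4) + (5/8)·log₂(5/8) + (1/8)·log₂(1/8)]
  = 0.5000 + 0.4238 + 0.3750
  = 1.2988 bits

I(P;Q) = H(P) + H(Q) - H(P,Q)
  = 1.2988 + 0.9544 - 1.2988
  = 0.9544 bits

Distribution 2 (U, V):
Marginal P(U) (row sums):
  P(U=0) = 1/3 + 0 = 1/3
  P(U=1) = 0 + 1/6 = 1/6
  P(U=2) = 1/2 + 0 = 1/2
Marginal P(V) (column sums):
  P(V=0) = 1/3 + 0 + 1/2 = 5/6
  P(V=1) = 0 + 1/6 + 0 = 1/6

H(U) = -[(1/3)·log₂(1/3) + (1/6)·log₂(1/6) + (1/2)·log₂(1/2)]
  = 0.5283 + 0.4308 + 0.5000
  = 1.4591 bits
H(V) = -[(5/6)·log₂(5/6) + (1/6)·log₂(1/6)]
  = 0.2192 + 0.4308
  = 0.6500 bits
H(U,V) = -[(1/3)·log₂(1/3) + (1/6)·log₂(1/6) + (1/2)·log₂(1/2)]
  = 0.5283 + 0.4308 + 0.5000
  = 1.4591 bits

I(U;V) = H(U) + H(V) - H(U,V)
  = 1.4591 + 0.6500 - 1.4591
  = 0.6500 bits

I(P;Q) = 0.9544 bits > I(U;V) = 0.6500 bits, so (P, Q) has the higher mutual information (stronger dependence).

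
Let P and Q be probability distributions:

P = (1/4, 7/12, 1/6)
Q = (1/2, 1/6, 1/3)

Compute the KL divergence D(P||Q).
D(P||Q) = Σ P(i) log₂(P(i)/Q(i))
  i=0: (1/4) × log₂((1/4)/(1/2)) = (1/4) × log₂(1/2) = -0.2500
  i=1: (7/12) × log₂((7/12)/(1/6)) = (7/12) × log₂(7/2) = 1.0543
  i=2: (1/6) × log₂((1/6)/(1/3)) = (1/6) × log₂(1/2) = -0.1667
D(P||Q) = -0.2500 + 1.0543 - 0.1667
  = 0.6376 bits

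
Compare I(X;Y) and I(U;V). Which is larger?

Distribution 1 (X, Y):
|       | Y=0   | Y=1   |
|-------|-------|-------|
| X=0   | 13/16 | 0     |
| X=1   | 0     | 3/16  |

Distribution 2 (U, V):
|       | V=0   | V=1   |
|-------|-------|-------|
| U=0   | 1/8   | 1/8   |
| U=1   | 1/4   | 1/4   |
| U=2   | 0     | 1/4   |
Distribution 1 (X, Y):
Marginal P(X) (row sums):
  P(X=0) = 13/16 + 0 = 13/16
  P(X=1) = 0 + 3/16 = 3/16
Marginal P(Y) (column sums):
  P(Y=0) = 13/16 + 0 = 13/16
  P(Y=1) = 0 + 3/16 = 3/16

H(X) = -[(13/16)·log₂(13/16) + (3/16)·log₂(3/16)]
  = 0.2434 + 0.4528
  = 0.6962 bits
H(Y) = -[(13/16)·log₂(13/16) + (3/16)·log₂(3/16)]
  = 0.2434 + 0.4528
  = 0.6962 bits
H(X,Y) = -[(13/16)·log₂(13/16) + (3/16)·log₂(3/16)]
  = 0.2434 + 0.4528
  = 0.6962 bits

I(X;Y) = H(X) + H(Y) - H(X,Y)
  = 0.6962 + 0.6962 - 0.6962
  = 0.6962 bits

Distribution 2 (U, V):
Marginal P(U) (row sums):
  P(U=0) = 1/8 + 1/8 = 1/4
  P(U=1) = 1/4 + 1/4 = 1/2
  P(U=2) = 0 + 1/4 = 1/4
Marginal P(V) (column sums):
  P(V=0) = 1/8 + 1/4 + 0 = 3/8
  P(V=1) = 1/8 + 1/4 + 1/4 = 5/8

H(U) = -[(1/4)·log₂(1/4) + (1/2)·log₂(1/2) + (1/4)·log₂(1/4)]
  = 0.5000 + 0.5000 + 0.5000
  = 1.5000 bits
H(V) = -[(3/8)·log₂(3/8) + (5/8)·log₂(5/8)]
  = 0.5306 + 0.4238
  = 0.9544 bits
H(U,V) = -[(1/8)·log₂(1/8) + (1/8)·log₂(1/8) + (1/4)·log₂(1/4) + (1/4)·log₂(1/4) + (1/4)·log₂(1/4)]
  = 0.3750 + 0.3750 + 0.5000 + 0.5000 + 0.5000
  = 2.2500 bits

I(U;V) = H(U) + H(V) - H(U,V)
  = 1.5000 + 0.9544 - 2.2500
  = 0.2044 bits

I(X;Y) = 0.6962 bits > I(U;V) = 0.2044 bits, so (X, Y) has the higher mutual information (stronger dependence).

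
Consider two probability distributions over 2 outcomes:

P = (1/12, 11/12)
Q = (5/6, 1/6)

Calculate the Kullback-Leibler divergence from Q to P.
D(P||Q) = Σ P(i) log₂(P(i)/Q(i))
  i=0: (1/12) × log₂((1/12)/(5/6)) = (1/12) × log₂(1/10) = -0.2768
  i=1: (11/12) × log₂((11/12)/(1/6)) = (11/12) × log₂(11/2) = 2.2545
D(P||Q) = -0.2768 + 2.2545
  = 1.9777 bits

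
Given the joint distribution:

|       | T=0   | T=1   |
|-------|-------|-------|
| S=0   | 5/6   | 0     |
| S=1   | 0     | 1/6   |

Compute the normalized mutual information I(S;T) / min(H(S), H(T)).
Marginal P(S) (row sums):
  P(S=0) = 5/6 + 0 = 5/6
  P(S=1) = 0 + 1/6 = 1/6
Marginal P(T) (column sums):
  P(T=0) = 5/6 + 0 = 5/6
  P(T=1) = 0 + 1/6 = 1/6

H(S) = -[(5/6)·log₂(5/6) + (1/6)·log₂(1/6)]
  = 0.2192 + 0.4308
  = 0.6500 bits
H(T) = -[(5/6)·log₂(5/6) + (1/6)·log₂(1/6)]
  = 0.2192 + 0.4308
  = 0.6500 bits
H(S,T) = -[(5/6)·log₂(5/6) + (1/6)·log₂(1/6)]
  = 0.2192 + 0.4308
  = 0.6500 bits

I(S;T) = H(S) + H(T) - H(S,T)
  = 0.6500 + 0.6500 - 0.6500
  = 0.6500 bits

min(H(S), H(T)) = min(0.6500, 0.6500) = 0.6500 bits
Normalized MI = 0.6500 / 0.6500 = 1.0000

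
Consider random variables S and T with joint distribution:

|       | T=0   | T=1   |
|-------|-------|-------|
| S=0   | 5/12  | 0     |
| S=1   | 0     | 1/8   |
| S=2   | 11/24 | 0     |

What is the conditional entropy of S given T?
Marginal P(T) (column sums):
  P(T=0) = 5/12 + 0 + 11/24 = 7/8
  P(T=1) = 0 + 1/8 + 0 = 1/8

H(S|T) = -Σ P(S,T)·log₂ P(S|T), where P(S|T) = P(S,T) / P(T)
  (cells with P(S,T) = 0 contribute 0)
  (S=0,T=0): P(S|T) = (5/12)/(7/8) = 10/21;  -(5/12)·log₂(10/21) = 0.4460
  (S=1,T=1): P(S|T) = (1/8)/(1/8) = 1;  -(1/8)·log₂(1) = 0.0000
  (S=2,T=0): P(S|T) = (11/24)/(7/8) = 11/21;  -(11/24)·log₂(11/21) = 0.4276
H(S|T) = 0.4460 + 0.0000 + 0.4276
  = 0.8736 bits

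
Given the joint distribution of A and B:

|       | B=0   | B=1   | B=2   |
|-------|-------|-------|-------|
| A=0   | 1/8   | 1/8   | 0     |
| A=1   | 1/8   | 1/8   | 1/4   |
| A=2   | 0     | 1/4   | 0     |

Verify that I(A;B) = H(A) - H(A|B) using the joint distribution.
Left side, from I(A;B) = H(A) + H(B) - H(A,B):
Marginal P(A) (row sums):
  P(A=0) = 1/8 + 1/8 + 0 = 1/4
  P(A=1) = 1/8 + 1/8 + 1/4 = 1/2
  P(A=2) = 0 + 1/4 + 0 = 1/4
Marginal P(B) (column sums):
  P(B=0) = 1/8 + 1/8 + 0 = 1/4
  P(B=1) = 1/8 + 1/8 + 1/4 = 1/2
  P(B=2) = 0 + 1/4 + 0 = 1/4

H(A) = -[(1/4)·log₂(1/4) + (1/2)·log₂(1/2) + (1/4)·log₂(1/4)]
  = 0.5000 + 0.5000 + 0.5000
  = 1.5000 bits
H(B) = -[(1/4)·log₂(1/4) + (1/2)·log₂(1/2) + (1/4)·log₂(1/4)]
  = 0.5000 + 0.5000 + 0.5000
  = 1.5000 bits
H(A,B) = -[(1/8)·log₂(1/8) + (1/8)·log₂(1/8) + (1/8)·log₂(1/8) + (1/8)·log₂(1/8) + (1/4)·log₂(1/4) + (1/4)·log₂(1/4)]
  = 0.3750 + 0.3750 + 0.3750 + 0.3750 + 0.5000 + 0.5000
  = 2.5000 bits

I(A;B) = H(A) + H(B) - H(A,B)
  = 1.5000 + 1.5000 - 2.5000
  = 0.5000 bits

Right side, with H(A|B) computed directly from the conditional probabilities:
H(A|B) = -Σ P(A,B)·log₂ P(A|B), where P(A|B) = P(A,B) / P(B)
  (cells with P(A,B) = 0 contribute 0)
  (A=0,B=0): P(A|B) = (1/8)/(1/4) = 1/2;  -(1/8)·log₂(1/2) = 0.1250
  (A=0,B=1): P(A|B) = (1/8)/(1/2) = 1/4;  -(1/8)·log₂(1/4) = 0.2500
  (A=1,B=0): P(A|B) = (1/8)/(1/4) = 1/2;  -(1/8)·log₂(1/2) = 0.1250
  (A=1,B=1): P(A|B) = (1/8)/(1/2) = 1/4;  -(1/8)·log₂(1/4) = 0.2500
  (A=1,B=2): P(A|B) = (1/4)/(1/4) = 1;  -(1/4)·log₂(1) = 0.0000
  (A=2,B=1): P(A|B) = (1/4)/(1/2) = 1/2;  -(1/4)·log₂(1/2) = 0.2500
H(A|B) = 0.1250 + 0.2500 + 0.1250 + 0.2500 + 0.0000 + 0.2500
  = 1.0000 bits
H(A) - H(A|B) = 1.5000 - 1.0000 = 0.5000 bits

Both sides equal 0.5000 bits, so I(A;B) = H(A) - H(A|B) ✓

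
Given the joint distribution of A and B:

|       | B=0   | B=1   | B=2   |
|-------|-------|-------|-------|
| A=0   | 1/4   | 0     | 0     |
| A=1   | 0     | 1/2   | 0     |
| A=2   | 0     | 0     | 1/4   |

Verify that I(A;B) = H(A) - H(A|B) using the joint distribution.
Left side, from I(A;B) = H(A) + H(B) - H(A,B):
Marginal P(A) (row sums):
  P(A=0) = 1/4 + 0 + 0 = 1/4
  P(A=1) = 0 + 1/2 + 0 = 1/2
  P(A=2) = 0 + 0 + 1/4 = 1/4
Marginal P(B) (column sums):
  P(B=0) = 1/4 + 0 + 0 = 1/4
  P(B=1) = 0 + 1/2 + 0 = 1/2
  P(B=2) = 0 + 0 + 1/4 = 1/4

H(A) = -[(1/4)·log₂(1/4) + (1/2)·log₂(1/2) + (1/4)·log₂(1/4)]
  = 0.5000 + 0.5000 + 0.5000
  = 1.5000 bits
H(B) = -[(1/4)·log₂(1/4) + (1/2)·log₂(1/2) + (1/4)·log₂(1/4)]
  = 0.5000 + 0.5000 + 0.5000
  = 1.5000 bits
H(A,B) = -[(1/4)·log₂(1/4) + (1/2)·log₂(1/2) + (1/4)·log₂(1/4)]
  = 0.5000 + 0.5000 + 0.5000
  = 1.5000 bits

I(A;B) = H(A) + H(B) - H(A,B)
  = 1.5000 + 1.5000 - 1.5000
  = 1.5000 bits

Right side, with H(A|B) computed directly from the conditional probabilities:
H(A|B) = -Σ P(A,B)·log₂ P(A|B), where P(A|B) = P(A,B) / P(B)
  (cells with P(A,B) = 0 contribute 0)
  (A=0,B=0): P(A|B) = (1/4)/(1/4) = 1;  -(1/4)·log₂(1) = 0.0000
  (A=1,B=1): P(A|B) = (1/2)/(1/2) = 1;  -(1/2)·log₂(1) = 0.0000
  (A=2,B=2): P(A|B) = (1/4)/(1/4) = 1;  -(1/4)·log₂(1) = 0.0000
H(A|B) = 0.0000 + 0.0000 + 0.0000
  = 0.0000 bits
H(A) - H(A|B) = 1.5000 - 0.0000 = 1.5000 bits

Both sides equal 1.5000 bits, so I(A;B) = H(A) - H(A|B) ✓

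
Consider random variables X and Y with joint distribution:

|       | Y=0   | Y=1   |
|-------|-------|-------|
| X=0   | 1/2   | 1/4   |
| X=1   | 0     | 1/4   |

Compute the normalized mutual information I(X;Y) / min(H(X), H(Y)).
Marginal P(X) (row sums):
  P(X=0) = 1/2 + 1/4 = 3/4
  P(X=1) = 0 + 1/4 = 1/4
Marginal P(Y) (column sums):
  P(Y=0) = 1/2 + 0 = 1/2
  P(Y=1) = 1/4 + 1/4 = 1/2

H(X) = -[(3/4)·log₂(3/4) + (1/4)·log₂(1/4)]
  = 0.3113 + 0.5000
  = 0.8113 bits
H(Y) = -[(1/2)·log₂(1/2) + (1/2)·log₂(1/2)]
  = 0.5000 + 0.5000
  = 1.0000 bits
H(X,Y) = -[(1/2)·log₂(1/2) + (1/4)·log₂(1/4) + (1/4)·log₂(1/4)]
  = 0.5000 + 0.5000 + 0.5000
  = 1.5000 bits

I(X;Y) = H(X) + H(Y) - H(X,Y)
  = 0.8113 + 1.0000 - 1.5000
  = 0.3113 bits

min(H(X), H(Y)) = min(0.8113, 1.0000) = 0.8113 bits
Normalized MI = 0.3113 / 0.8113 = 0.3837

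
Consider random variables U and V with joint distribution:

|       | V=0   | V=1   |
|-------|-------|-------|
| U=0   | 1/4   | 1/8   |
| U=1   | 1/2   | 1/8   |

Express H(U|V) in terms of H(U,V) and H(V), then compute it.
H(U|V) = H(U,V) - H(V)

Marginal P(V) (column sums):
  P(V=0) = 1/4 + 1/2 = 3/4
  P(V=1) = 1/8 + 1/8 = 1/4

H(U,V) = -[(1/4)·log₂(1/4) + (1/8)·log₂(1/8) + (1/2)·log₂(1/2) + (1/8)·log₂(1/8)]
  = 0.5000 + 0.3750 + 0.5000 + 0.3750
  = 1.7500 bits
H(V) = -[(3/4)·log₂(3/4) + (1/4)·log₂(1/4)]
  = 0.3113 + 0.5000
  = 0.8113 bits

H(U|V) = 1.7500 - 0.8113 = 0.9387 bits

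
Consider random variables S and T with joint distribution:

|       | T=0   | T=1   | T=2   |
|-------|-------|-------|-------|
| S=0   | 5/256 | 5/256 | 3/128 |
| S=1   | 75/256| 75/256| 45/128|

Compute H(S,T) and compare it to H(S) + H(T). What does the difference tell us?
Marginal P(S) (row sums):
  P(S=0) = 5/256 + 5/256 + 3/128 = 1/16
  P(S=1) = 75/256 + 75/256 + 45/128 = 15/16
Marginal P(T) (column sums):
  P(T=0) = 5/256 + 75/256 = 5/16
  P(T=1) = 5/256 + 75/256 = 5/16
  P(T=2) = 3/128 + 45/128 = 3/8

H(S,T) = -[(5/256)·log₂(5/256) + (5/256)·log₂(5/256) + (3/128)·log₂(3/128) + (75/256)·log₂(75/256) + (75/256)·log₂(75/256) + (45/128)·log₂(45/128)]
  = 0.1109 + 0.1109 + 0.1269 + 0.5189 + 0.5189 + 0.5302
  = 1.9167 bits
H(S) = -[(1/16)·log₂(1/16) + (15/16)·log₂(15/16)]
  = 0.2500 + 0.0873
  = 0.3373 bits
H(T) = -[(5/16)·log₂(5/16) + (5/16)·log₂(5/16) + (3/8)·log₂(3/8)]
  = 0.5244 + 0.5244 + 0.5306
  = 1.5794 bits

H(S) + H(T) = 0.3373 + 1.5794 = 1.9167 bits
Difference: H(S) + H(T) - H(S,T) = 1.9167 - 1.9167 = 0.0000 bits = I(S;T)

The difference is the mutual information; it is 0 here, so S and T are independent (the joint entropy equals the sum of the marginal entropies).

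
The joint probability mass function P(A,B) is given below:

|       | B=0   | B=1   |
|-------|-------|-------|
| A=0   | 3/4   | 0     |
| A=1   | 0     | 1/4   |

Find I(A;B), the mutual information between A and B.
Marginal P(A) (row sums):
  P(A=0) = 3/4 + 0 = 3/4
  P(A=1) = 0 + 1/4 = 1/4
Marginal P(B) (column sums):
  P(B=0) = 3/4 + 0 = 3/4
  P(B=1) = 0 + 1/4 = 1/4

H(A) = -[(3/4)·log₂(3/4) + (1/4)·log₂(1/4)]
  = 0.3113 + 0.5000
  = 0.8113 bits
H(B) = -[(3/4)·log₂(3/4) + (1/4)·log₂(1/4)]
  = 0.3113 + 0.5000
  = 0.8113 bits
H(A,B) = -[(3/4)·log₂(3/4) + (1/4)·log₂(1/4)]
  = 0.3113 + 0.5000
  = 0.8113 bits

I(A;B) = H(A) + H(B) - H(A,B)
  = 0.8113 + 0.8113 - 0.8113
  = 0.8113 bits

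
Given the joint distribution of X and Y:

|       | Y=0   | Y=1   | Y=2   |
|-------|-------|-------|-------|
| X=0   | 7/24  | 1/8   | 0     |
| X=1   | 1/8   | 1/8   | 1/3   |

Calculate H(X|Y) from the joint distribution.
Marginal P(Y) (column sums):
  P(Y=0) = 7/24 + 1/8 = 5/12
  P(Y=1) = 1/8 + 1/8 = 1/4
  P(Y=2) = 0 + 1/3 = 1/3

H(X|Y) = -Σ P(X,Y)·log₂ P(X|Y), where P(X|Y) = P(X,Y) / P(Y)
  (cells with P(X,Y) = 0 contribute 0)
  (X=0,Y=0): P(X|Y) = (7/24)/(5/12) = 7/10;  -(7/24)·log₂(7/10) = 0.1501
  (X=0,Y=1): P(X|Y) = (1/8)/(1/4) = 1/2;  -(1/8)·log₂(1/2) = 0.1250
  (X=1,Y=0): P(X|Y) = (1/8)/(5/12) = 3/10;  -(1/8)·log₂(3/10) = 0.2171
  (X=1,Y=1): P(X|Y) = (1/8)/(1/4) = 1/2;  -(1/8)·log₂(1/2) = 0.1250
  (X=1,Y=2): P(X|Y) = (1/3)/(1/3) = 1;  -(1/3)·log₂(1) = 0.0000
H(X|Y) = 0.1501 + 0.1250 + 0.2171 + 0.1250 + 0.0000
  = 0.6172 bits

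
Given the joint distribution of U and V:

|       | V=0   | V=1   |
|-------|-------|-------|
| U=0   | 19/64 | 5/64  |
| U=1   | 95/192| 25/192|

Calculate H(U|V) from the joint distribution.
Marginal P(V) (column sums):
  P(V=0) = 19/64 + 95/192 = 19/24
  P(V=1) = 5/64 + 25/192 = 5/24

H(U|V) = -Σ P(U,V)·log₂ P(U|V), where P(U|V) = P(U,V) / P(V)
  (U=0,V=0): P(U|V) = (19/64)/(19/24) = 3/8;  -(19/64)·log₂(3/8) = 0.4201
  (U=0,V=1): P(U|V) = (5/64)/(5/24) = 3/8;  -(5/64)·log₂(3/8) = 0.1105
  (U=1,V=0): P(U|V) = (95/192)/(19/24) = 5/8;  -(95/192)·log₂(5/8) = 0.3355
  (U=1,V=1): P(U|V) = (25/192)/(5/24) = 5/8;  -(25/192)·log₂(5/8) = 0.0883
H(U|V) = 0.4201 + 0.1105 + 0.3355 + 0.0883
  = 0.9544 bits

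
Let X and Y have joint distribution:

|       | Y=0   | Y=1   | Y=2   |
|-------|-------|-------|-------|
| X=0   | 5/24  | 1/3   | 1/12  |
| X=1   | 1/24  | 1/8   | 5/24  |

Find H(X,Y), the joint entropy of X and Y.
H(X,Y) = -Σ P(X,Y) log₂ P(X,Y), summed over the non-zero cells:
H(X,Y) = -[(5/24)·log₂(5/24) + (1/3)·log₂(1/3) + (1/12)·log₂(1/12) + (1/24)·log₂(1/24) + (1/8)·log₂(1/8) + (5/24)·log₂(5/24)]
  = 0.4715 + 0.5283 + 0.2987 + 0.1910 + 0.3750 + 0.4715
  = 2.3360 bits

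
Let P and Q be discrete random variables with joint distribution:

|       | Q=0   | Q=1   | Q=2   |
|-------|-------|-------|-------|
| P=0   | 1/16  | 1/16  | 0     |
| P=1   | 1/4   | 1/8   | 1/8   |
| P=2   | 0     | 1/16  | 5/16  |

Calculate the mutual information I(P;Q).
Marginal P(P) (row sums):
  P(P=0) = 1/16 + 1/16 + 0 = 1/8
  P(P=1) = 1/4 + 1/8 + 1/8 = 1/2
  P(P=2) = 0 + 1/16 + 5/16 = 3/8
Marginal P(Q) (column sums):
  P(Q=0) = 1/16 + 1/4 + 0 = 5/16
  P(Q=1) = 1/16 + 1/8 + 1/16 = 1/4
  P(Q=2) = 0 + 1/8 + 5/16 = 7/16

H(P) = -[(1/8)·log₂(1/8) + (1/2)·log₂(1/2) + (3/8)·log₂(3/8)]
  = 0.3750 + 0.5000 + 0.5306
  = 1.4056 bits
H(Q) = -[(5/16)·log₂(5/16) + (1/4)·log₂(1/4) + (7/16)·log₂(7/16)]
  = 0.5244 + 0.5000 + 0.5218
  = 1.5462 bits
H(P,Q) = -[(1/16)·log₂(1/16) + (1/16)·log₂(1/16) + (1/4)·log₂(1/4) + (1/8)·log₂(1/8) + (1/8)·log₂(1/8) + (1/16)·log₂(1/16) + (5/16)·log₂(5/16)]
  = 0.2500 + 0.2500 + 0.5000 + 0.3750 + 0.3750 + 0.2500 + 0.5244
  = 2.5244 bits

I(P;Q) = H(P) + H(Q) - H(P,Q)
  = 1.4056 + 1.5462 - 2.5244
  = 0.4274 bits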